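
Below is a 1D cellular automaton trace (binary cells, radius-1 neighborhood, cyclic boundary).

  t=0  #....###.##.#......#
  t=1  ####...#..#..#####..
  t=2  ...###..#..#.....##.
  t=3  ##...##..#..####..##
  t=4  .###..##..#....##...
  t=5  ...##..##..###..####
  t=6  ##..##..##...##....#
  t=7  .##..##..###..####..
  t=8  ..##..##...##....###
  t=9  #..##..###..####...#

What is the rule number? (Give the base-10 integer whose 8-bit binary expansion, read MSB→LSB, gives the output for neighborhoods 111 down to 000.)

81

  ###|.  b7=0 t=0,i=6
  ##.|#  b6=1 t=0,i=0
  #.#|.  b5=0 t=0,i=8
  #..|#  b4=1 t=0,i=1
  .##|.  b3=0 t=0,i=5
  .#.|.  b2=0 t=0,i=12
  ..#|.  b1=0 t=0,i=4
  ...|#  b0=1 t=0,i=2
  bits 01010001 = 81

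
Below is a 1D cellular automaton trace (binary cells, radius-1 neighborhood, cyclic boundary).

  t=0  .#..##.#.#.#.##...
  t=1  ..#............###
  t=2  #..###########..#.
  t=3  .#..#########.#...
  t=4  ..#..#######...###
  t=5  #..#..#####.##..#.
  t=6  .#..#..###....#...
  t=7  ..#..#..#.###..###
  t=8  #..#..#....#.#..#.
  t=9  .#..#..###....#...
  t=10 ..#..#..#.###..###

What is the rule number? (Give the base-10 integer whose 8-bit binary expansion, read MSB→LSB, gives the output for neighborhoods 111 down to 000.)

145

  ### -> #   bit 7 = 1  t=1,i=16
  ##. -> .   bit 6 = 0  t=0,i=5
  #.# -> .   bit 5 = 0  t=0,i=6
  #.. -> #   bit 4 = 1  t=0,i=2
  .## -> .   bit 3 = 0  t=0,i=4
  .#. -> .   bit 2 = 0  t=0,i=1
  ..# -> .   bit 1 = 0  t=0,i=0
  ... -> #   bit 0 = 1  t=0,i=16
  bits 10010001 = 145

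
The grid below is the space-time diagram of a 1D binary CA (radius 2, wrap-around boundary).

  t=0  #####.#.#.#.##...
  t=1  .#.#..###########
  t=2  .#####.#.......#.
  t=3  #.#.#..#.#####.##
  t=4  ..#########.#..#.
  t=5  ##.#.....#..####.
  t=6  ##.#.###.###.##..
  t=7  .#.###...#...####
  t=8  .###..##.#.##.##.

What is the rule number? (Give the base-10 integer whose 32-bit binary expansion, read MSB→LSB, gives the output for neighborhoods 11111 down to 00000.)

1140833851

  [31] ##### => .  t=0,i=2
  [30] ####. => #  t=0,i=3
  [29] ###.# => .  t=0,i=4
  [28] ###.. => .  t=7,i=5
  [27] ##.## => .  t=3,i=14
  [26] ##.#. => .  t=0,i=5
  [25] ##..# => #  t=6,i=15
  [24] ##... => #  t=0,i=14
  [23] #.### => #  t=3,i=9
  [22] #.##. => #  t=0,i=12
  [21] #.#.# => #  t=0,i=6
  [20] #.#.. => #  t=1,i=3
  [19] #..## => #  t=1,i=5
  [18] #..#. => #  t=3,i=6
  [17] #...# => #  t=0,i=15
  [16] #.... => #  t=2,i=9
  [15] .#### => #  t=0,i=1
  [14] .###. => .  t=3,i=16
  [13] .##.# => #  t=5,i=1
  [12] .##.. => #  t=0,i=13
  [11] .#.## => #  t=0,i=11
  [10] .#.#. => #  t=0,i=7
  [9] .#..# => #  t=1,i=4
  [8] .#... => .  t=2,i=8
  [7] ..### => .  t=0,i=0
  [6] ..##. => .  t=6,i=0
  [5] ..#.# => #  t=3,i=7
  [4] ..#.. => #  t=2,i=15
  [3] ...## => #  t=0,i=16
  [2] ...#. => .  t=2,i=14
  [1] ....# => #  t=2,i=13
  [0] ..... => #  t=2,i=10
  bits 01000011111111111011111000111011 = 1140833851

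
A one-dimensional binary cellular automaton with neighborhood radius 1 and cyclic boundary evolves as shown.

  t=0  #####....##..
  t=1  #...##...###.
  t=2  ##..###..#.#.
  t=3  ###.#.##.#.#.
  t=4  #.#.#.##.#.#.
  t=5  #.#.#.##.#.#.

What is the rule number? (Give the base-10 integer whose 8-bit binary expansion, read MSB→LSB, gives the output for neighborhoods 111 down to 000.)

  nb ###: next=.  (t=0,i=1, bit7=0)
  nb ##.: next=#  (t=0,i=4, bit6=1)
  nb #.#: next=.  (t=1,i=12, bit5=0)
  nb #..: next=#  (t=0,i=5, bit4=1)
  nb .##: next=#  (t=0,i=0, bit3=1)
  nb .#.: next=#  (t=1,i=0, bit2=1)
  nb ..#: next=.  (t=0,i=8, bit1=0)
  nb ...: next=.  (t=0,i=6, bit0=0)
  bits 01011100 = 92

92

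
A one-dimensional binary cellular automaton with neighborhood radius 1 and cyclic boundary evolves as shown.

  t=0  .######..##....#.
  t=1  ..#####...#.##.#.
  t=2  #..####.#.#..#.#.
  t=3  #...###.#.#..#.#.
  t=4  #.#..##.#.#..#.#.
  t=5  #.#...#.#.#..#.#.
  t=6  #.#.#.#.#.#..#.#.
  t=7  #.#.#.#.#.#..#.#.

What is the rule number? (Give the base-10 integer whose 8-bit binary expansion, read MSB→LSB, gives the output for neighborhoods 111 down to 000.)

197

  ###|#  b7=1 t=0,i=2
  ##.|#  b6=1 t=0,i=6
  #.#|.  b5=0 t=1,i=11
  #..|.  b4=0 t=0,i=7
  .##|.  b3=0 t=0,i=1
  .#.|#  b2=1 t=0,i=15
  ..#|.  b1=0 t=0,i=0
  ...|#  b0=1 t=0,i=12
  bits 11000101 = 197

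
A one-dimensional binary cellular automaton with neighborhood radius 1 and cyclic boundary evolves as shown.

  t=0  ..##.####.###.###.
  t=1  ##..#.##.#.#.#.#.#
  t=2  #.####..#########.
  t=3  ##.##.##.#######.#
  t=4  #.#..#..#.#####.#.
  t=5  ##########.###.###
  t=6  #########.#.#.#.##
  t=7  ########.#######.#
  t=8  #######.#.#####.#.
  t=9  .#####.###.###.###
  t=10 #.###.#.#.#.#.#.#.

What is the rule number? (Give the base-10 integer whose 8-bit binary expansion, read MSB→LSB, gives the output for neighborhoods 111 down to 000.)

183

  nb ###: next=#  (t=0,i=6, bit7=1)
  nb ##.: next=.  (t=0,i=3, bit6=0)
  nb #.#: next=#  (t=0,i=4, bit5=1)
  nb #..: next=#  (t=0,i=17, bit4=1)
  nb .##: next=.  (t=0,i=2, bit3=0)
  nb .#.: next=#  (t=1,i=4, bit2=1)
  nb ..#: next=#  (t=0,i=1, bit1=1)
  nb ...: next=#  (t=0,i=0, bit0=1)
  bits 10110111 = 183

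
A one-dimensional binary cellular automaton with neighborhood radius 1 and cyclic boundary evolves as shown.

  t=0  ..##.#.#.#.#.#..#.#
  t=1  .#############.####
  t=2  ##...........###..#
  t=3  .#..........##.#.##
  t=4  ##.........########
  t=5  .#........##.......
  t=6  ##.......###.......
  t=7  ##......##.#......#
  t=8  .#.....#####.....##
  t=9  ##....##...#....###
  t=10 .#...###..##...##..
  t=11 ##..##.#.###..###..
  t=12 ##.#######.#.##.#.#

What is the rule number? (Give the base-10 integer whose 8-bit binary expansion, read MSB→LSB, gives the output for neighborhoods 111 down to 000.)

  nb ###: next=.  (t=1,i=2, bit7=0)
  nb ##.: next=#  (t=0,i=3, bit6=1)
  nb #.#: next=#  (t=0,i=4, bit5=1)
  nb #..: next=.  (t=0,i=0, bit4=0)
  nb .##: next=#  (t=0,i=2, bit3=1)
  nb .#.: next=#  (t=0,i=5, bit2=1)
  nb ..#: next=#  (t=0,i=1, bit1=1)
  nb ...: next=.  (t=2,i=3, bit0=0)
  bits 01101110 = 110

110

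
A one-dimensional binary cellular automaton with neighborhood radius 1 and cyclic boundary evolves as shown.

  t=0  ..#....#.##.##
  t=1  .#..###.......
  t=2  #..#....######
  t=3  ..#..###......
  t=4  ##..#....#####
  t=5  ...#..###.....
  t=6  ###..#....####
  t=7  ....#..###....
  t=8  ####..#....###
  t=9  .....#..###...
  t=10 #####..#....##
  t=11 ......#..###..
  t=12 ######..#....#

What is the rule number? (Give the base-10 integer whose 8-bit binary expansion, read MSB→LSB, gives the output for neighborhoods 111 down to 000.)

  nb ###: next=.  (t=1,i=5, bit7=0)
  nb ##.: next=.  (t=0,i=10, bit6=0)
  nb #.#: next=.  (t=0,i=8, bit5=0)
  nb #..: next=.  (t=0,i=0, bit4=0)
  nb .##: next=.  (t=0,i=9, bit3=0)
  nb .#.: next=.  (t=0,i=2, bit2=0)
  nb ..#: next=#  (t=0,i=1, bit1=1)
  nb ...: next=#  (t=0,i=4, bit0=1)
  bits 00000011 = 3

3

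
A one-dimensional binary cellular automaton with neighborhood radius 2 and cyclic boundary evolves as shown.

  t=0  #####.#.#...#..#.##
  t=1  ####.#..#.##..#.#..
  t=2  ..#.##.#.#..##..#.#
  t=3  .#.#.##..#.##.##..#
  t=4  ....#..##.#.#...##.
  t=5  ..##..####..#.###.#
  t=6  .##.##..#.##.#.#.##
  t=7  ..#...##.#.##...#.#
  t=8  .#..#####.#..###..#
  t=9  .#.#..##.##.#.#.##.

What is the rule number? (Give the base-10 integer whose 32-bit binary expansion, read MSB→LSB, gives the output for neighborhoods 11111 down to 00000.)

  ##### -> #   bit 31 = 1  t=0,i=0
  ####. -> #   bit 30 = 1  t=0,i=3
  ###.# -> .   bit 29 = 0  t=0,i=4
  ###.. -> .   bit 28 = 0  t=5,i=9
  ##.## -> .   bit 27 = 0  t=3,i=13
  ##.#. -> #   bit 26 = 1  t=0,i=5
  ##..# -> #   bit 25 = 1  t=1,i=12
  ##... -> #   bit 24 = 1  t=4,i=18
  #.### -> .   bit 23 = 0  t=0,i=17
  #.##. -> .   bit 22 = 0  t=1,i=10
  #.#.# -> .   bit 21 = 0  t=0,i=6
  #.#.. -> #   bit 20 = 1  t=0,i=8
  #..## -> #   bit 19 = 1  t=1,i=18
  #..#. -> #   bit 18 = 1  t=0,i=14
  #...# -> #   bit 17 = 1  t=0,i=10
  #.... -> .   bit 16 = 0  t=4,i=0
  .#### -> .   bit 15 = 0  t=0,i=18
  .###. -> #   bit 14 = 1  t=5,i=15
  .##.# -> #   bit 13 = 1  t=2,i=5
  .##.. -> .   bit 12 = 0  t=1,i=11
  .#.## -> #   bit 11 = 1  t=0,i=16
  .#.#. -> .   bit 10 = 0  t=0,i=7
  .#..# -> .   bit 9 = 0  t=0,i=13
  .#... -> .   bit 8 = 0  t=0,i=9
  ..### -> .   bit 7 = 0  t=1,i=0
  ..##. -> #   bit 6 = 1  t=2,i=12
  ..#.# -> .   bit 5 = 0  t=0,i=15
  ..#.. -> .   bit 4 = 0  t=0,i=12
  ...## -> #   bit 3 = 1  t=4,i=15
  ...#. -> #   bit 2 = 1  t=0,i=11
  ....# -> #   bit 1 = 1  t=4,i=2
  ..... -> .   bit 0 = 0  t=4,i=1
  bits 11000111000111100110100001001110 = 3340658766

3340658766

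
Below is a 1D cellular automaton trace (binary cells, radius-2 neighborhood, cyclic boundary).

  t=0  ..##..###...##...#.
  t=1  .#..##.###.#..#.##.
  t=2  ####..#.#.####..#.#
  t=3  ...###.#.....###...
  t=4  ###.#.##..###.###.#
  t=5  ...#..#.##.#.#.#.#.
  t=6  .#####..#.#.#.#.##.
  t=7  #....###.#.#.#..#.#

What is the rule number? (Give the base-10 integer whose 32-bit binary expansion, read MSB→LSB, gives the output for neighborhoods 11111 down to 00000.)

  #####|.  b31=0 t=2,i=1
  ####.|.  b30=0 t=2,i=2
  ###.#|.  b29=0 t=1,i=9
  ###..|#  b28=1 t=0,i=8
  ##.##|#  b27=1 t=1,i=6
  ##.#.|#  b26=1 t=1,i=10
  ##..#|#  b25=1 t=0,i=4
  ##...|#  b24=1 t=0,i=9
  #.###|.  b23=0 t=1,i=7
  #.##.|#  b22=1 t=1,i=16
  #.#.#|.  b21=0 t=2,i=8
  #.#..|#  b20=1 t=1,i=11
  #..##|#  b19=1 t=0,i=5
  #..#.|#  b18=1 t=1,i=0
  #...#|.  b17=0 t=0,i=0
  #....|.  b16=0 t=3,i=9
  .####|.  b15=0 t=2,i=0
  .###.|#  b14=1 t=0,i=7
  .##.#|.  b13=0 t=1,i=5
  .##..|.  b12=0 t=0,i=3
  .#.##|.  b11=0 t=1,i=15
  .#.#.|#  b10=1 t=2,i=7
  .#..#|#  b9=1 t=1,i=2
  .#...|.  b8=0 t=0,i=18
  ..###|.  b7=0 t=0,i=6
  ..##.|.  b6=0 t=0,i=2
  ..#.#|.  b5=0 t=1,i=14
  ..#..|#  b4=1 t=0,i=17
  ...##|#  b3=1 t=0,i=1
  ...#.|#  b2=1 t=0,i=16
  ....#|#  b1=1 t=3,i=1
  .....|#  b0=1 t=3,i=0
  bits 00011111010111000100011000011111 = 526140959

526140959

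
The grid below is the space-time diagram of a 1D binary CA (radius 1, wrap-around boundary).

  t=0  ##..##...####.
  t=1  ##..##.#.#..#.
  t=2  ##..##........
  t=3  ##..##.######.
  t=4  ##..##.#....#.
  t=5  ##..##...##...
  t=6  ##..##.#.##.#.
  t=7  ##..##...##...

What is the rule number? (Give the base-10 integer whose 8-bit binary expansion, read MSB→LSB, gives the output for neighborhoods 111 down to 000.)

  nb ###: next=.  (t=0,i=10, bit7=0)
  nb ##.: next=#  (t=0,i=1, bit6=1)
  nb #.#: next=.  (t=0,i=13, bit5=0)
  nb #..: next=.  (t=0,i=2, bit4=0)
  nb .##: next=#  (t=0,i=0, bit3=1)
  nb .#.: next=.  (t=1,i=7, bit2=0)
  nb ..#: next=.  (t=0,i=3, bit1=0)
  nb ...: next=#  (t=0,i=7, bit0=1)
  bits 01001001 = 73

73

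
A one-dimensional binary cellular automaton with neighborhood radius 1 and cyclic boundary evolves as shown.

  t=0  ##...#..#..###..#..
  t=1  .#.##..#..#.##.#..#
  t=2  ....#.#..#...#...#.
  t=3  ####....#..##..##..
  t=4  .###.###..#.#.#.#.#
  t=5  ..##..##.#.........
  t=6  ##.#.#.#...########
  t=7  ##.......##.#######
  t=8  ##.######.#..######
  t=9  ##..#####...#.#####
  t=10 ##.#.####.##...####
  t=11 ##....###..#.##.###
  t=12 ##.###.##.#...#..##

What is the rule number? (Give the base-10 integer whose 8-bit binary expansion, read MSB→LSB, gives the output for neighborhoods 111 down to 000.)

  ###|#  b7=1 t=0,i=12
  ##.|#  b6=1 t=0,i=1
  #.#|.  b5=0 t=1,i=0
  #..|.  b4=0 t=0,i=2
  .##|.  b3=0 t=0,i=0
  .#.|.  b2=0 t=0,i=5
  ..#|#  b1=1 t=0,i=4
  ...|#  b0=1 t=0,i=3
  bits 11000011 = 195

195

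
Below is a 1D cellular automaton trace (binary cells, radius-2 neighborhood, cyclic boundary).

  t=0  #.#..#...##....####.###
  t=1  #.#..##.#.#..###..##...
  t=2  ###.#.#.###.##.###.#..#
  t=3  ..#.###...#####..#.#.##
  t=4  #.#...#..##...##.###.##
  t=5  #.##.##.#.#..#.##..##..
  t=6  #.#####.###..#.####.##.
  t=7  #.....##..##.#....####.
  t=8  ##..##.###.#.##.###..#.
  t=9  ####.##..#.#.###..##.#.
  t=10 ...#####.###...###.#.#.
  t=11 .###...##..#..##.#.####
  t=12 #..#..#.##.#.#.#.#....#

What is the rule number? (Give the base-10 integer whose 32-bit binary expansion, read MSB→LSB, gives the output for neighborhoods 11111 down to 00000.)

980956606

  ##### -> .   bit 31 = 0  t=3,i=12
  ####. -> .   bit 30 = 0  t=0,i=17
  ###.# -> #   bit 29 = 1  t=0,i=0
  ###.. -> #   bit 28 = 1  t=1,i=15
  ##.## -> #   bit 27 = 1  t=0,i=19
  ##.#. -> .   bit 26 = 0  t=0,i=1
  ##..# -> #   bit 25 = 1  t=1,i=16
  ##... -> .   bit 24 = 0  t=0,i=11
  #.### -> .   bit 23 = 0  t=0,i=20
  #.##. -> #   bit 22 = 1  t=2,i=12
  #.#.# -> #   bit 21 = 1  t=1,i=8
  #.#.. -> #   bit 20 = 1  t=0,i=2
  #..## -> #   bit 19 = 1  t=1,i=4
  #..#. -> .   bit 18 = 0  t=0,i=4
  #...# -> .   bit 17 = 0  t=0,i=7
  #.... -> .   bit 16 = 0  t=0,i=12
  .#### -> .   bit 15 = 0  t=0,i=16
  .###. -> .   bit 14 = 0  t=1,i=14
  .##.# -> #   bit 13 = 1  t=1,i=6
  .##.. -> #   bit 12 = 1  t=0,i=10
  .#.## -> .   bit 11 = 0  t=2,i=7
  .#.#. -> #   bit 10 = 1  t=1,i=1
  .#..# -> .   bit 9 = 0  t=0,i=3
  .#... -> #   bit 8 = 1  t=0,i=6
  ..### -> #   bit 7 = 1  t=0,i=15
  ..##. -> .   bit 6 = 0  t=0,i=9
  ..#.# -> #   bit 5 = 1  t=1,i=0
  ..#.. -> #   bit 4 = 1  t=0,i=5
  ...## -> #   bit 3 = 1  t=0,i=8
  ...#. -> #   bit 2 = 1  t=1,i=22
  ....# -> #   bit 1 = 1  t=0,i=13
  ..... -> .   bit 0 = 0  t=7,i=3
  bits 00111010011110000011010110111110 = 980956606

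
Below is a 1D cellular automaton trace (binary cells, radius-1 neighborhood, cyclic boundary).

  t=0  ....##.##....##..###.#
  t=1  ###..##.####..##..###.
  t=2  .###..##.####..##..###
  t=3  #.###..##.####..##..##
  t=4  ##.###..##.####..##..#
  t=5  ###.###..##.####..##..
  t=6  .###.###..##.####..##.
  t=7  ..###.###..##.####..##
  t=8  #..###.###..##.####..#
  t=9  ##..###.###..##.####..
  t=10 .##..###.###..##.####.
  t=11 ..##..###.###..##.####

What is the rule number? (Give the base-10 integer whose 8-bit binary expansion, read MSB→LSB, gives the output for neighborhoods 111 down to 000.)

241

  ### -> #   bit 7 = 1  t=0,i=18
  ##. -> #   bit 6 = 1  t=0,i=5
  #.# -> #   bit 5 = 1  t=0,i=6
  #.. -> #   bit 4 = 1  t=0,i=0
  .## -> .   bit 3 = 0  t=0,i=4
  .#. -> .   bit 2 = 0  t=0,i=21
  ..# -> .   bit 1 = 0  t=0,i=3
  ... -> #   bit 0 = 1  t=0,i=1
  bits 11110001 = 241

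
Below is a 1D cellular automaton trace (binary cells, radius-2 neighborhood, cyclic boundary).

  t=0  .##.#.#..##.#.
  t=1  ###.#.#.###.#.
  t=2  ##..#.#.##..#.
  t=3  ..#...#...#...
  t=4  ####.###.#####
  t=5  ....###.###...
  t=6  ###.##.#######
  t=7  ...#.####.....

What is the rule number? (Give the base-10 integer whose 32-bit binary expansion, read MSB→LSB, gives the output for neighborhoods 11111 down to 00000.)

  #####|.  b31=0 t=4,i=0
  ####.|.  b30=0 t=4,i=2
  ###.#|.  b29=0 t=1,i=2
  ###..|#  b28=1 t=5,i=10
  ##.##|#  b27=1 t=4,i=4
  ##.#.|.  b26=0 t=0,i=3
  ##..#|#  b25=1 t=2,i=2
  ##...|#  b24=1 t=5,i=11
  #.###|#  b23=1 t=1,i=0
  #.##.|.  b22=0 t=2,i=0
  #.#.#|#  b21=1 t=0,i=4
  #.#..|#  b20=1 t=0,i=6
  #..##|#  b19=1 t=0,i=0
  #..#.|.  b18=0 t=2,i=3
  #...#|.  b17=0 t=3,i=4
  #....|#  b16=1 t=3,i=12
  .####|#  b15=1 t=4,i=10
  .###.|#  b14=1 t=1,i=1
  .##.#|#  b13=1 t=0,i=2
  .##..|.  b12=0 t=2,i=1
  .#.##|.  b11=0 t=1,i=7
  .#.#.|.  b10=0 t=0,i=5
  .#..#|.  b9=0 t=0,i=7
  .#...|#  b8=1 t=3,i=3
  ..###|#  b7=1 t=5,i=4
  ..##.|#  b6=1 t=0,i=1
  ..#.#|.  b5=0 t=2,i=4
  ..#..|#  b4=1 t=3,i=2
  ...##|.  b3=0 t=5,i=3
  ...#.|#  b2=1 t=3,i=1
  ....#|#  b1=1 t=3,i=0
  .....|#  b0=1 t=3,i=13
  bits 00011011101110011110000111010111 = 465166807

465166807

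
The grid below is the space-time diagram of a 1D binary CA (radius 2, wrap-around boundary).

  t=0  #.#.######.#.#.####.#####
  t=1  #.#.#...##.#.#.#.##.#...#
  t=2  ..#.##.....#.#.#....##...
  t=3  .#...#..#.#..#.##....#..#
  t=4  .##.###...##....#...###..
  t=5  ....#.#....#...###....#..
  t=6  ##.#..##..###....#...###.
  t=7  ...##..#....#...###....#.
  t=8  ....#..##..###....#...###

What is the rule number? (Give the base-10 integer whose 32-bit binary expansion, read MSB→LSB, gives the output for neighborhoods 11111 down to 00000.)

1890587413

  nb #####: next=.  (t=0,i=6, bit31=0)
  nb ####.: next=#  (t=0,i=8, bit30=1)
  nb ###.#: next=#  (t=0,i=0, bit29=1)
  nb ###..: next=#  (t=4,i=6, bit28=1)
  nb ##.##: next=.  (t=0,i=19, bit27=0)
  nb ##.#.: next=.  (t=0,i=1, bit26=0)
  nb ##..#: next=.  (t=6,i=8, bit25=0)
  nb ##...: next=.  (t=2,i=6, bit24=0)
  nb #.###: next=#  (t=0,i=4, bit23=1)
  nb #.##.: next=.  (t=1,i=17, bit22=0)
  nb #.#.#: next=#  (t=0,i=2, bit21=1)
  nb #.#..: next=#  (t=1,i=4, bit20=1)
  nb #..##: next=.  (t=6,i=5, bit19=0)
  nb #..#.: next=.  (t=3,i=7, bit18=0)
  nb #...#: next=.  (t=1,i=6, bit17=0)
  nb #....: next=.  (t=2,i=7, bit16=0)
  nb .####: next=.  (t=0,i=5, bit15=0)
  nb .###.: next=.  (t=4,i=5, bit14=0)
  nb .##.#: next=.  (t=1,i=0, bit13=0)
  nb .##..: next=#  (t=2,i=5, bit12=1)
  nb .#.##: next=.  (t=0,i=3, bit11=0)
  nb .#.#.: next=.  (t=0,i=12, bit10=0)
  nb .#..#: next=#  (t=3,i=6, bit9=1)
  nb .#...: next=#  (t=1,i=5, bit8=1)
  nb ..###: next=.  (t=4,i=20, bit7=0)
  nb ..##.: next=.  (t=1,i=8, bit6=0)
  nb ..#.#: next=.  (t=2,i=2, bit5=0)
  nb ..#..: next=#  (t=3,i=5, bit4=1)
  nb ...##: next=.  (t=1,i=7, bit3=0)
  nb ...#.: next=#  (t=2,i=1, bit2=1)
  nb ....#: next=.  (t=2,i=0, bit1=0)
  nb .....: next=#  (t=2,i=8, bit0=1)
  bits 01110000101100000001001100010101 = 1890587413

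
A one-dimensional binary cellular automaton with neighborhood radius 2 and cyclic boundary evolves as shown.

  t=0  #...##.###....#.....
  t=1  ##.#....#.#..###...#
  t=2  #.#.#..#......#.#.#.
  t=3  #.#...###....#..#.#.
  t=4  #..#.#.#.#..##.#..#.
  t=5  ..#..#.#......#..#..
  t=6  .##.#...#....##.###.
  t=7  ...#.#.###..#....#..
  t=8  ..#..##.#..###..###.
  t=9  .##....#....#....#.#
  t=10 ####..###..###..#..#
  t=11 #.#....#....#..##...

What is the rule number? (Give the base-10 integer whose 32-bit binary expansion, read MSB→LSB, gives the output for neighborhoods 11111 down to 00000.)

  #####|.  b31=0 t=10,i=1
  ####.|#  b30=1 t=10,i=2
  ###.#|.  b29=0 t=1,i=1
  ###..|.  b28=0 t=0,i=9
  ##.##|.  b27=0 t=0,i=6
  ##.#.|#  b26=1 t=1,i=2
  ##..#|.  b25=0 t=6,i=19
  ##...|#  b24=1 t=0,i=10
  #.###|.  b23=0 t=0,i=7
  #.##.|#  b22=1 t=9,i=1
  #.#.#|#  b21=1 t=2,i=0
  #.#..|.  b20=0 t=1,i=3
  #..##|.  b19=0 t=1,i=12
  #..#.|#  b18=1 t=2,i=6
  #...#|.  b17=0 t=0,i=2
  #....|.  b16=0 t=0,i=11
  .####|#  b15=1 t=10,i=0
  .###.|#  b14=1 t=0,i=8
  .##.#|.  b13=0 t=0,i=5
  .##..|#  b12=1 t=9,i=2
  .#.##|#  b11=1 t=7,i=6
  .#.#.|.  b10=0 t=1,i=9
  .#..#|.  b9=0 t=1,i=11
  .#...|#  b8=1 t=0,i=1
  ..###|.  b7=0 t=1,i=13
  ..##.|.  b6=0 t=0,i=4
  ..#.#|.  b5=0 t=1,i=8
  ..#..|#  b4=1 t=0,i=0
  ...##|#  b3=1 t=0,i=3
  ...#.|#  b2=1 t=0,i=13
  ....#|.  b1=0 t=0,i=12
  .....|.  b0=0 t=0,i=17
  bits 01000101011001001101100100011100 = 1164237084

1164237084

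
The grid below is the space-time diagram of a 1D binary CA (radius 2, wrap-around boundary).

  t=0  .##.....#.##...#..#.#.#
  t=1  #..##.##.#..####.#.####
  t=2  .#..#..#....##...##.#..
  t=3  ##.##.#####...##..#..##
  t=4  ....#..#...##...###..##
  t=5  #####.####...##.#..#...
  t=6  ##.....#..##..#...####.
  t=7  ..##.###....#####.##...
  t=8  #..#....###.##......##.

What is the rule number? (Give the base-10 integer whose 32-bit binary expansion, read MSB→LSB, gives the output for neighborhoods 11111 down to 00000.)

52931990

  #####|.  b31=0 t=1,i=21
  ####.|.  b30=0 t=1,i=14
  ###.#|.  b29=0 t=1,i=15
  ###..|.  b28=0 t=1,i=0
  ##.##|.  b27=0 t=1,i=5
  ##.#.|.  b26=0 t=1,i=8
  ##..#|#  b25=1 t=1,i=1
  ##...|#  b24=1 t=0,i=3
  #.###|.  b23=0 t=1,i=19
  #.##.|.  b22=0 t=0,i=1
  #.#.#|#  b21=1 t=0,i=20
  #.#..|.  b20=0 t=1,i=9
  #..##|.  b19=0 t=1,i=2
  #..#.|#  b18=1 t=0,i=17
  #...#|#  b17=1 t=0,i=13
  #....|#  b16=1 t=0,i=4
  .####|#  b15=1 t=1,i=13
  .###.|.  b14=0 t=4,i=17
  .##.#|#  b13=1 t=1,i=4
  .##..|.  b12=0 t=0,i=2
  .#.##|#  b11=1 t=0,i=0
  .#.#.|#  b10=1 t=0,i=19
  .#..#|.  b9=0 t=0,i=16
  .#...|#  b8=1 t=2,i=8
  ..###|#  b7=1 t=1,i=12
  ..##.|.  b6=0 t=1,i=3
  ..#.#|.  b5=0 t=0,i=8
  ..#..|#  b4=1 t=0,i=15
  ...##|.  b3=0 t=2,i=11
  ...#.|#  b2=1 t=0,i=7
  ....#|#  b1=1 t=0,i=6
  .....|.  b0=0 t=0,i=5
  bits 00000011001001111010110110010110 = 52931990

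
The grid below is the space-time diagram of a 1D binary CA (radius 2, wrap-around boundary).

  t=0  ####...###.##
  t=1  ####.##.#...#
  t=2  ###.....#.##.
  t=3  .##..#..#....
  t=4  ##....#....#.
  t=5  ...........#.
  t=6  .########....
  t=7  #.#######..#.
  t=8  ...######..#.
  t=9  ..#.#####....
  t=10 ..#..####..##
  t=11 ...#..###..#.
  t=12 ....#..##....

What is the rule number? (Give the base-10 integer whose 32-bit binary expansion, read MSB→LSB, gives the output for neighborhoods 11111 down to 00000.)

3490890345

  ##### -> #   bit 31 = 1  t=0,i=0
  ####. -> #   bit 30 = 1  t=0,i=2
  ###.# -> .   bit 29 = 0  t=0,i=9
  ###.. -> #   bit 28 = 1  t=0,i=3
  ##.## -> .   bit 27 = 0  t=0,i=10
  ##.#. -> .   bit 26 = 0  t=1,i=7
  ##..# -> .   bit 25 = 0  t=3,i=3
  ##... -> .   bit 24 = 0  t=0,i=4
  #.### -> .   bit 23 = 0  t=0,i=11
  #.##. -> .   bit 22 = 0  t=1,i=5
  #.#.# -> .   bit 21 = 0  t=7,i=0
  #.#.. -> #   bit 20 = 1  t=1,i=8
  #..## -> .   bit 19 = 0  t=10,i=4
  #..#. -> .   bit 18 = 0  t=3,i=4
  #...# -> #   bit 17 = 1  t=0,i=5
  #.... -> .   bit 16 = 0  t=2,i=4
  .#### -> #   bit 15 = 1  t=0,i=12
  .###. -> #   bit 14 = 1  t=0,i=8
  .##.# -> .   bit 13 = 0  t=1,i=6
  .##.. -> .   bit 12 = 0  t=3,i=2
  .#.## -> .   bit 11 = 0  t=2,i=9
  .#.#. -> .   bit 10 = 0  t=7,i=12
  .#..# -> #   bit 9 = 1  t=3,i=6
  .#... -> .   bit 8 = 0  t=1,i=9
  ..### -> .   bit 7 = 0  t=0,i=7
  ..##. -> #   bit 6 = 1  t=3,i=1
  ..#.# -> #   bit 5 = 1  t=2,i=8
  ..#.. -> .   bit 4 = 0  t=3,i=5
  ...## -> #   bit 3 = 1  t=0,i=6
  ...#. -> .   bit 2 = 0  t=2,i=7
  ....# -> .   bit 1 = 0  t=2,i=6
  ..... -> #   bit 0 = 1  t=2,i=5
  bits 11010000000100101100001001101001 = 3490890345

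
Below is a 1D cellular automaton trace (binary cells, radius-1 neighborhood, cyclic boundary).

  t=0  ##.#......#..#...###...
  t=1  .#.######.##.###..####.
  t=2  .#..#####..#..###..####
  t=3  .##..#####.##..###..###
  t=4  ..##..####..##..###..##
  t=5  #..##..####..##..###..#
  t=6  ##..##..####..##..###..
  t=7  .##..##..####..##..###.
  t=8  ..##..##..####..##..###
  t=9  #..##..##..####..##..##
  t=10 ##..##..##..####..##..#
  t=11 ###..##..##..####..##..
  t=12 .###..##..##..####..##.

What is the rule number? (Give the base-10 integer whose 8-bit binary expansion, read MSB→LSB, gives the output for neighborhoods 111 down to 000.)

213

  ### -> #   bit 7 = 1  t=0,i=18
  ##. -> #   bit 6 = 1  t=0,i=1
  #.# -> .   bit 5 = 0  t=0,i=2
  #.. -> #   bit 4 = 1  t=0,i=4
  .## -> .   bit 3 = 0  t=0,i=0
  .#. -> #   bit 2 = 1  t=0,i=3
  ..# -> .   bit 1 = 0  t=0,i=9
  ... -> #   bit 0 = 1  t=0,i=5
  bits 11010101 = 213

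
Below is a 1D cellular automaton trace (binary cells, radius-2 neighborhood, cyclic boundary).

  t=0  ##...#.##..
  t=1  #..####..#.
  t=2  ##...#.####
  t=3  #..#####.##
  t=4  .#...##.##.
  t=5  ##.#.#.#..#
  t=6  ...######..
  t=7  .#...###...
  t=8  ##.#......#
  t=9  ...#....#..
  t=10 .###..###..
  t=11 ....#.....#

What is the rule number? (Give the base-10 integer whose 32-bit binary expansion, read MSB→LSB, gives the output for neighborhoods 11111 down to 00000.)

3400928886

  #####|#  b31=1 t=2,i=9
  ####.|#  b30=1 t=1,i=5
  ###.#|.  b29=0 t=3,i=7
  ###..|.  b28=0 t=1,i=6
  ##.##|#  b27=1 t=3,i=8
  ##.#.|.  b26=0 t=5,i=2
  ##..#|#  b25=1 t=0,i=9
  ##...|.  b24=0 t=0,i=2
  #.###|#  b23=1 t=2,i=7
  #.##.|.  b22=0 t=0,i=7
  #.#.#|#  b21=1 t=5,i=3
  #.#..|#  b20=1 t=1,i=0
  #..##|.  b19=0 t=0,i=10
  #..#.|#  b18=1 t=1,i=8
  #...#|#  b17=1 t=0,i=3
  #....|.  b16=0 t=6,i=10
  .####|.  b15=0 t=1,i=4
  .###.|.  b14=0 t=3,i=10
  .##.#|.  b13=0 t=4,i=6
  .##..|.  b12=0 t=0,i=1
  .#.##|#  b11=1 t=0,i=6
  .#.#.|#  b10=1 t=1,i=10
  .#..#|#  b9=1 t=1,i=1
  .#...|.  b8=0 t=4,i=2
  ..###|.  b7=0 t=1,i=3
  ..##.|#  b6=1 t=0,i=0
  ..#.#|#  b5=1 t=0,i=5
  ..#..|#  b4=1 t=4,i=1
  ...##|.  b3=0 t=4,i=4
  ...#.|#  b2=1 t=0,i=4
  ....#|#  b1=1 t=6,i=1
  .....|.  b0=0 t=6,i=0
  bits 11001010101101100000111001110110 = 3400928886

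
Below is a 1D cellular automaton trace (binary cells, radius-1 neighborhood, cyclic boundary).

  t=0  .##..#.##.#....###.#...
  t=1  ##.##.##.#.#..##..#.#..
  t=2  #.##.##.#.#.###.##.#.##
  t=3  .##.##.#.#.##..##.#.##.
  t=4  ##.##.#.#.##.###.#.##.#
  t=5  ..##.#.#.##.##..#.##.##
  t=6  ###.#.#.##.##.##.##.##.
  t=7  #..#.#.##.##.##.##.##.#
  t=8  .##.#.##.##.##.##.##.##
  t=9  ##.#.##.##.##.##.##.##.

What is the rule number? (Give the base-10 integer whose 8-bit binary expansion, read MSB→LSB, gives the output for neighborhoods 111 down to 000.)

  [7] ### => .  t=0,i=16
  [6] ##. => .  t=0,i=2
  [5] #.# => #  t=0,i=6
  [4] #.. => #  t=0,i=3
  [3] .## => #  t=0,i=1
  [2] .#. => .  t=0,i=5
  [1] ..# => #  t=0,i=0
  [0] ... => .  t=0,i=12
  bits 00111010 = 58

58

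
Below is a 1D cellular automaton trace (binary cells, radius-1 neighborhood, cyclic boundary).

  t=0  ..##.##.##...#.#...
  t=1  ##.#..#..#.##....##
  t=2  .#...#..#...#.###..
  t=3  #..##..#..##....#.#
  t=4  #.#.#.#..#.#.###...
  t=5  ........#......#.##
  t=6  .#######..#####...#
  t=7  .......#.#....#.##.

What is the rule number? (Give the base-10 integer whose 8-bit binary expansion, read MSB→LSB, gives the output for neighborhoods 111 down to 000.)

67

  ###|.  b7=0 t=1,i=0
  ##.|#  b6=1 t=0,i=3
  #.#|.  b5=0 t=0,i=4
  #..|.  b4=0 t=0,i=10
  .##|.  b3=0 t=0,i=2
  .#.|.  b2=0 t=0,i=13
  ..#|#  b1=1 t=0,i=1
  ...|#  b0=1 t=0,i=0
  bits 01000011 = 67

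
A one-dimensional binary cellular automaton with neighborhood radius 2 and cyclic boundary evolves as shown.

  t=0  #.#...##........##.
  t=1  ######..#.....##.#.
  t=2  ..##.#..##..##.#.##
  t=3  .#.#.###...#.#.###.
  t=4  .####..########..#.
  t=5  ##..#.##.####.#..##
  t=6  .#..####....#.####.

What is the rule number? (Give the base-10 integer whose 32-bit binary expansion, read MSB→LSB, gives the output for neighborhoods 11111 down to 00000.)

2977574846

  ##### -> #   bit 31 = 1  t=1,i=2
  ####. -> .   bit 30 = 0  t=1,i=4
  ###.# -> #   bit 29 = 1  t=5,i=12
  ###.. -> #   bit 28 = 1  t=1,i=5
  ##.## -> .   bit 27 = 0  t=5,i=8
  ##.#. -> .   bit 26 = 0  t=0,i=18
  ##..# -> .   bit 25 = 0  t=1,i=6
  ##... -> #   bit 24 = 1  t=0,i=8
  #.### -> .   bit 23 = 0  t=1,i=0
  #.##. -> #   bit 22 = 1  t=2,i=17
  #.#.# -> #   bit 21 = 1  t=0,i=0
  #.#.. -> #   bit 20 = 1  t=0,i=2
  #..## -> #   bit 19 = 1  t=2,i=1
  #..#. -> .   bit 18 = 0  t=1,i=7
  #...# -> #   bit 17 = 1  t=0,i=4
  #.... -> .   bit 16 = 0  t=0,i=9
  .#### -> .   bit 15 = 0  t=1,i=1
  .###. -> .   bit 14 = 0  t=3,i=6
  .##.# -> #   bit 13 = 1  t=0,i=17
  .##.. -> .   bit 12 = 0  t=0,i=7
  .#.## -> #   bit 11 = 1  t=1,i=18
  .#.#. -> #   bit 10 = 1  t=0,i=1
  .#..# -> #   bit 9 = 1  t=2,i=6
  .#... -> #   bit 8 = 1  t=0,i=3
  ..### -> #   bit 7 = 1  t=4,i=1
  ..##. -> .   bit 6 = 0  t=0,i=6
  ..#.# -> #   bit 5 = 1  t=3,i=1
  ..#.. -> #   bit 4 = 1  t=1,i=8
  ...## -> #   bit 3 = 1  t=0,i=5
  ...#. -> #   bit 2 = 1  t=3,i=10
  ....# -> #   bit 1 = 1  t=0,i=14
  ..... -> .   bit 0 = 0  t=0,i=10
  bits 10110001011110100010111110111110 = 2977574846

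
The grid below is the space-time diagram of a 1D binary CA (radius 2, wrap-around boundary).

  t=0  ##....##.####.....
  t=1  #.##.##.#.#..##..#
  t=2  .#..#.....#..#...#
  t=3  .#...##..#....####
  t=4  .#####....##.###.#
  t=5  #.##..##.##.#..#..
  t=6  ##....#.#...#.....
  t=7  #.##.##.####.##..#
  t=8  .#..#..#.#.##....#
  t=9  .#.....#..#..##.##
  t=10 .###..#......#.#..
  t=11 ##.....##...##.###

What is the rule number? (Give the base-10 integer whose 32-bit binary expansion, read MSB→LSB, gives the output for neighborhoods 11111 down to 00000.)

2836629996

  ##### -> #   bit 31 = 1  t=4,i=3
  ####. -> .   bit 30 = 0  t=0,i=11
  ###.# -> #   bit 29 = 1  t=3,i=17
  ###.. -> .   bit 28 = 0  t=0,i=12
  ##.## -> #   bit 27 = 1  t=0,i=8
  ##.#. -> .   bit 26 = 0  t=1,i=7
  ##..# -> .   bit 25 = 0  t=1,i=15
  ##... -> #   bit 24 = 1  t=0,i=2
  #.### -> .   bit 23 = 0  t=0,i=9
  #.##. -> .   bit 22 = 0  t=1,i=2
  #.#.# -> .   bit 21 = 0  t=1,i=8
  #.#.. -> #   bit 20 = 1  t=1,i=10
  #..## -> .   bit 19 = 0  t=1,i=12
  #..#. -> .   bit 18 = 0  t=2,i=3
  #...# -> #   bit 17 = 1  t=2,i=15
  #.... -> #   bit 16 = 1  t=0,i=3
  .#### -> #   bit 15 = 1  t=0,i=10
  .###. -> .   bit 14 = 0  t=4,i=14
  .##.# -> .   bit 13 = 0  t=0,i=7
  .##.. -> .   bit 12 = 0  t=0,i=1
  .#.## -> #   bit 11 = 1  t=4,i=0
  .#.#. -> .   bit 10 = 0  t=1,i=9
  .#..# -> .   bit 9 = 0  t=1,i=11
  .#... -> #   bit 8 = 1  t=2,i=5
  ..### -> #   bit 7 = 1  t=3,i=14
  ..##. -> #   bit 6 = 1  t=0,i=0
  ..#.# -> #   bit 5 = 1  t=2,i=17
  ..#.. -> .   bit 4 = 0  t=2,i=4
  ...## -> #   bit 3 = 1  t=0,i=5
  ...#. -> #   bit 2 = 1  t=2,i=9
  ....# -> .   bit 1 = 0  t=0,i=4
  ..... -> .   bit 0 = 0  t=0,i=15
  bits 10101001000100111000100111101100 = 2836629996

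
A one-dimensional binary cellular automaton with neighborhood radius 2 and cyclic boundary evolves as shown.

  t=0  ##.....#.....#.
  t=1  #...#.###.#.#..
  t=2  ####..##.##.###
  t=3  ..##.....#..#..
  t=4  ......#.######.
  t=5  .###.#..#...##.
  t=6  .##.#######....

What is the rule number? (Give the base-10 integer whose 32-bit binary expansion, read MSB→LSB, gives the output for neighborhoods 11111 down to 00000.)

  nb #####: next=.  (t=2,i=0, bit31=0)
  nb ####.: next=#  (t=2,i=2, bit30=1)
  nb ###.#: next=.  (t=1,i=8, bit29=0)
  nb ###..: next=#  (t=2,i=3, bit28=1)
  nb ##.##: next=.  (t=2,i=8, bit27=0)
  nb ##.#.: next=#  (t=1,i=9, bit26=1)
  nb ##..#: next=.  (t=2,i=4, bit25=0)
  nb ##...: next=.  (t=0,i=2, bit24=0)
  nb #.###: next=#  (t=1,i=6, bit23=1)
  nb #.##.: next=#  (t=0,i=0, bit22=1)
  nb #.#.#: next=#  (t=1,i=10, bit21=1)
  nb #.#..: next=#  (t=1,i=12, bit20=1)
  nb #..##: next=.  (t=2,i=5, bit19=0)
  nb #..#.: next=#  (t=1,i=14, bit18=1)
  nb #...#: next=#  (t=1,i=2, bit17=1)
  nb #....: next=.  (t=0,i=3, bit16=0)
  nb .####: next=.  (t=2,i=13, bit15=0)
  nb .###.: next=#  (t=1,i=7, bit14=1)
  nb .##.#: next=.  (t=2,i=7, bit13=0)
  nb .##..: next=.  (t=0,i=1, bit12=0)
  nb .#.##: next=.  (t=0,i=14, bit11=0)
  nb .#.#.: next=.  (t=1,i=11, bit10=0)
  nb .#..#: next=#  (t=1,i=13, bit9=1)
  nb .#...: next=#  (t=0,i=8, bit8=1)
  nb ..###: next=#  (t=5,i=1, bit7=1)
  nb ..##.: next=.  (t=2,i=6, bit6=0)
  nb ..#.#: next=.  (t=0,i=13, bit5=0)
  nb ..#..: next=#  (t=0,i=7, bit4=1)
  nb ...##: next=.  (t=3,i=1, bit3=0)
  nb ...#.: next=#  (t=0,i=6, bit2=1)
  nb ....#: next=.  (t=0,i=5, bit1=0)
  nb .....: next=#  (t=0,i=4, bit0=1)
  bits 01010100111101100100001110010101 = 1425425301

1425425301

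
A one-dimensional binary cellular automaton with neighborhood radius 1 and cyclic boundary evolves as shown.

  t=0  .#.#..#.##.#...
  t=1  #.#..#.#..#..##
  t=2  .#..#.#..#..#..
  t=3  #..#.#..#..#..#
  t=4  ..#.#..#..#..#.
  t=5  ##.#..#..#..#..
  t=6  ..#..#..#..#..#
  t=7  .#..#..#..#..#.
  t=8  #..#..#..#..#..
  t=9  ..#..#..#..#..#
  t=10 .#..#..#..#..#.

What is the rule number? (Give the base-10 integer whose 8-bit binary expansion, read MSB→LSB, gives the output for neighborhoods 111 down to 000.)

  [7] ### => .  t=1,i=14
  [6] ##. => .  t=0,i=9
  [5] #.# => #  t=0,i=2
  [4] #.. => .  t=0,i=4
  [3] .## => .  t=0,i=8
  [2] .#. => .  t=0,i=1
  [1] ..# => #  t=0,i=0
  [0] ... => #  t=0,i=13
  bits 00100011 = 35

35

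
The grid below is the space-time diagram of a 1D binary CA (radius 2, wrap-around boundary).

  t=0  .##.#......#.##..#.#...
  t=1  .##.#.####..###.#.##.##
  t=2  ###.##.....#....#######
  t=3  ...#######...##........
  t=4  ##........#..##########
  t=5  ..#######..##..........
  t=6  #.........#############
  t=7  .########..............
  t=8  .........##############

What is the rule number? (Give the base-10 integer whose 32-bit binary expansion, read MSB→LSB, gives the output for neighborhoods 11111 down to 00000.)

  ##### -> .   bit 31 = 0  t=2,i=0
  ####. -> .   bit 30 = 0  t=1,i=8
  ###.# -> .   bit 29 = 0  t=1,i=14
  ###.. -> .   bit 28 = 0  t=1,i=9
  ##.## -> #   bit 27 = 1  t=1,i=0
  ##.#. -> .   bit 26 = 0  t=0,i=3
  ##..# -> .   bit 25 = 0  t=0,i=15
  ##... -> #   bit 24 = 1  t=2,i=6
  #.### -> .   bit 23 = 0  t=1,i=6
  #.##. -> #   bit 22 = 1  t=0,i=13
  #.#.# -> #   bit 21 = 1  t=1,i=4
  #.#.. -> #   bit 20 = 1  t=0,i=4
  #..## -> #   bit 19 = 1  t=1,i=11
  #..#. -> #   bit 18 = 1  t=0,i=16
  #...# -> .   bit 17 = 0  t=3,i=11
  #.... -> #   bit 16 = 1  t=0,i=6
  .#### -> .   bit 15 = 0  t=1,i=7
  .###. -> .   bit 14 = 0  t=1,i=13
  .##.# -> #   bit 13 = 1  t=0,i=2
  .##.. -> #   bit 12 = 1  t=0,i=14
  .#.## -> #   bit 11 = 1  t=0,i=12
  .#.#. -> #   bit 10 = 1  t=0,i=18
  .#..# -> #   bit 9 = 1  t=4,i=11
  .#... -> .   bit 8 = 0  t=0,i=5
  ..### -> .   bit 7 = 0  t=1,i=12
  ..##. -> #   bit 6 = 1  t=0,i=1
  ..#.# -> .   bit 5 = 0  t=0,i=11
  ..#.. -> .   bit 4 = 0  t=2,i=11
  ...## -> .   bit 3 = 0  t=0,i=0
  ...#. -> .   bit 2 = 0  t=0,i=10
  ....# -> #   bit 1 = 1  t=0,i=9
  ..... -> #   bit 0 = 1  t=0,i=7
  bits 00001001011111010011111001000011 = 159202883

159202883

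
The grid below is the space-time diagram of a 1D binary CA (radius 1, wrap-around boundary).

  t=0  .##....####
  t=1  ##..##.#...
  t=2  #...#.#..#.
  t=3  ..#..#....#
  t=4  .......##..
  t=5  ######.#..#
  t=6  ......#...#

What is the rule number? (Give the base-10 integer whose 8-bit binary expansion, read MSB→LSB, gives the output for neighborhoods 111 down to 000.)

41

  nb ###: next=.  (t=0,i=8, bit7=0)
  nb ##.: next=.  (t=0,i=2, bit6=0)
  nb #.#: next=#  (t=0,i=0, bit5=1)
  nb #..: next=.  (t=0,i=3, bit4=0)
  nb .##: next=#  (t=0,i=1, bit3=1)
  nb .#.: next=.  (t=1,i=7, bit2=0)
  nb ..#: next=.  (t=0,i=6, bit1=0)
  nb ...: next=#  (t=0,i=4, bit0=1)
  bits 00101001 = 41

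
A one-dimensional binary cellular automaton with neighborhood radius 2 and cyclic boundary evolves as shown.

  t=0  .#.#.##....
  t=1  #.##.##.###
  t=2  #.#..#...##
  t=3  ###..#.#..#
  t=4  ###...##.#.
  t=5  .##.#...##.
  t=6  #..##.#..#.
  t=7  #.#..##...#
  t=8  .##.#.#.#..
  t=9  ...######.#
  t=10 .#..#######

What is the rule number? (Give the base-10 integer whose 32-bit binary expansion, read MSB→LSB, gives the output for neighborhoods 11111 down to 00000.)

  [31] ##### => #  t=9,i=5
  [30] ####. => #  t=1,i=10
  [29] ###.# => #  t=1,i=0
  [28] ###.. => #  t=3,i=2
  [27] ##.## => .  t=1,i=1
  [26] ##.#. => #  t=2,i=1
  [25] ##..# => .  t=3,i=3
  [24] ##... => .  t=0,i=7
  [23] #.### => .  t=1,i=8
  [22] #.##. => #  t=0,i=5
  [21] #.#.# => #  t=0,i=3
  [20] #.#.. => #  t=2,i=2
  [19] #..## => #  t=3,i=9
  [18] #..#. => .  t=2,i=4
  [17] #...# => #  t=2,i=7
  [16] #.... => #  t=0,i=8
  [15] .#### => #  t=1,i=9
  [14] .###. => #  t=2,i=10
  [13] .##.# => .  t=1,i=3
  [12] .##.. => #  t=0,i=6
  [11] .#.## => .  t=0,i=4
  [10] .#.#. => #  t=0,i=2
  [9] .#..# => .  t=2,i=3
  [8] .#... => .  t=2,i=6
  [7] ..### => .  t=2,i=9
  [6] ..##. => .  t=4,i=6
  [5] ..#.# => .  t=0,i=1
  [4] ..#.. => #  t=2,i=5
  [3] ...## => .  t=2,i=8
  [2] ...#. => #  t=0,i=0
  [1] ....# => #  t=0,i=10
  [0] ..... => #  t=0,i=9
  bits 11110100011110111101010000010111 = 4101755927

4101755927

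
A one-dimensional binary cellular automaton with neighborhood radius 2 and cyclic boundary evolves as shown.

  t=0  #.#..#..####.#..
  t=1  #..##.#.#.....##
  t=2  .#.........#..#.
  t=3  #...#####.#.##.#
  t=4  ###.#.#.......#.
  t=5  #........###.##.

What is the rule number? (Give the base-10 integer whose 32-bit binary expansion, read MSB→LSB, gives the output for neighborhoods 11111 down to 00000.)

2340819621

  #####|#  b31=1 t=3,i=6
  ####.|.  b30=0 t=0,i=10
  ###.#|.  b29=0 t=0,i=11
  ###..|.  b28=0 t=1,i=0
  ##.##|#  b27=1 t=3,i=14
  ##.#.|.  b26=0 t=0,i=12
  ##..#|#  b25=1 t=1,i=1
  ##...|#  b24=1 t=3,i=1
  #.###|#  b23=1 t=4,i=0
  #.##.|.  b22=0 t=3,i=12
  #.#.#|.  b21=0 t=1,i=6
  #.#..|.  b20=0 t=0,i=2
  #..##|.  b19=0 t=0,i=7
  #..#.|#  b18=1 t=0,i=4
  #...#|#  b17=1 t=3,i=2
  #....|.  b16=0 t=1,i=10
  .####|.  b15=0 t=0,i=9
  .###.|.  b14=0 t=1,i=15
  .##.#|.  b13=0 t=1,i=4
  .##..|#  b12=1 t=3,i=0
  .#.##|.  b11=0 t=3,i=11
  .#.#.|.  b10=0 t=0,i=1
  .#..#|#  b9=1 t=0,i=3
  .#...|.  b8=0 t=1,i=9
  ..###|#  b7=1 t=0,i=8
  ..##.|.  b6=0 t=1,i=3
  ..#.#|#  b5=1 t=0,i=0
  ..#..|.  b4=0 t=0,i=5
  ...##|.  b3=0 t=1,i=13
  ...#.|#  b2=1 t=2,i=10
  ....#|.  b1=0 t=1,i=12
  .....|#  b0=1 t=1,i=11
  bits 10001011100001100001001010100101 = 2340819621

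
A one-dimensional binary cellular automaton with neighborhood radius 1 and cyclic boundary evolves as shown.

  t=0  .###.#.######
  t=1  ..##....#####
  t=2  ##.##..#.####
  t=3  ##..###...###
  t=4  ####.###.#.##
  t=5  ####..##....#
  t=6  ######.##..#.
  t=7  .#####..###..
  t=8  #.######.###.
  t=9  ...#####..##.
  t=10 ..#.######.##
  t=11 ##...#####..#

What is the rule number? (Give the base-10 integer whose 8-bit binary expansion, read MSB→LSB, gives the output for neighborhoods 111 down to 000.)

  nb ###: next=#  (t=0,i=2, bit7=1)
  nb ##.: next=#  (t=0,i=3, bit6=1)
  nb #.#: next=.  (t=0,i=0, bit5=0)
  nb #..: next=#  (t=1,i=0, bit4=1)
  nb .##: next=.  (t=0,i=1, bit3=0)
  nb .#.: next=.  (t=0,i=5, bit2=0)
  nb ..#: next=#  (t=1,i=1, bit1=1)
  nb ...: next=.  (t=1,i=5, bit0=0)
  bits 11010010 = 210

210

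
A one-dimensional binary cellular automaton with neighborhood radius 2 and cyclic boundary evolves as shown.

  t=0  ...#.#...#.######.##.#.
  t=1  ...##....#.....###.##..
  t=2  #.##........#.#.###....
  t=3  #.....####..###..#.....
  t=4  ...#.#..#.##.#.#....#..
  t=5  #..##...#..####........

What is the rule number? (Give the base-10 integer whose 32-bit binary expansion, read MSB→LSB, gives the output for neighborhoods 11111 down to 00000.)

1848140905

  #####|.  b31=0 t=0,i=13
  ####.|#  b30=1 t=0,i=15
  ###.#|#  b29=1 t=0,i=16
  ###..|.  b28=0 t=2,i=18
  ##.##|#  b27=1 t=0,i=17
  ##.#.|#  b26=1 t=0,i=20
  ##..#|#  b25=1 t=3,i=10
  ##...|.  b24=0 t=1,i=5
  #.###|.  b23=0 t=0,i=11
  #.##.|.  b22=0 t=0,i=18
  #.#.#|#  b21=1 t=2,i=14
  #.#..|.  b20=0 t=0,i=5
  #..##|#  b19=1 t=3,i=11
  #..#.|.  b18=0 t=3,i=16
  #...#|.  b17=0 t=0,i=7
  #....|.  b16=0 t=0,i=0
  .####|.  b15=0 t=0,i=12
  .###.|#  b14=1 t=1,i=16
  .##.#|#  b13=1 t=0,i=19
  .##..|.  b12=0 t=1,i=4
  .#.##|.  b11=0 t=0,i=10
  .#.#.|#  b10=1 t=0,i=4
  .#..#|.  b9=0 t=4,i=6
  .#...|.  b8=0 t=0,i=6
  ..###|.  b7=0 t=1,i=15
  ..##.|#  b6=1 t=1,i=3
  ..#.#|#  b5=1 t=0,i=3
  ..#..|.  b4=0 t=1,i=9
  ...##|#  b3=1 t=1,i=2
  ...#.|.  b2=0 t=0,i=2
  ....#|.  b1=0 t=0,i=1
  .....|#  b0=1 t=1,i=0
  bits 01101110001010000110010001101001 = 1848140905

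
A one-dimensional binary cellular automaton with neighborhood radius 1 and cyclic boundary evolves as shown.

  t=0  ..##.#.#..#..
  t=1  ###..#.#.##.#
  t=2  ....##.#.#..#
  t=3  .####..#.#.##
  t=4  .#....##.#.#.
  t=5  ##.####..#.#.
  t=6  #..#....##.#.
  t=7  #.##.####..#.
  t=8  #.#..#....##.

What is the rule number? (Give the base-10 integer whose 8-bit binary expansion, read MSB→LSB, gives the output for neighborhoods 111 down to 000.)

15

  [7] ### => .  t=1,i=0
  [6] ##. => .  t=0,i=3
  [5] #.# => .  t=0,i=4
  [4] #.. => .  t=0,i=8
  [3] .## => #  t=0,i=2
  [2] .#. => #  t=0,i=5
  [1] ..# => #  t=0,i=1
  [0] ... => #  t=0,i=0
  bits 00001111 = 15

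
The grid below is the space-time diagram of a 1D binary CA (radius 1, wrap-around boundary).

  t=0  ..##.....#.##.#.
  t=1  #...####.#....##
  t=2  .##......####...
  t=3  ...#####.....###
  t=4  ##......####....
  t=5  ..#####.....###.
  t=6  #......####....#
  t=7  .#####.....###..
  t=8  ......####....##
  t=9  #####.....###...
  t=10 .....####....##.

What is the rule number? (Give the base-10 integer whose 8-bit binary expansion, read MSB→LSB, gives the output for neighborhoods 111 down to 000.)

21

  nb ###: next=.  (t=1,i=5, bit7=0)
  nb ##.: next=.  (t=0,i=3, bit6=0)
  nb #.#: next=.  (t=0,i=10, bit5=0)
  nb #..: next=#  (t=0,i=4, bit4=1)
  nb .##: next=.  (t=0,i=2, bit3=0)
  nb .#.: next=#  (t=0,i=9, bit2=1)
  nb ..#: next=.  (t=0,i=1, bit1=0)
  nb ...: next=#  (t=0,i=0, bit0=1)
  bits 00010101 = 21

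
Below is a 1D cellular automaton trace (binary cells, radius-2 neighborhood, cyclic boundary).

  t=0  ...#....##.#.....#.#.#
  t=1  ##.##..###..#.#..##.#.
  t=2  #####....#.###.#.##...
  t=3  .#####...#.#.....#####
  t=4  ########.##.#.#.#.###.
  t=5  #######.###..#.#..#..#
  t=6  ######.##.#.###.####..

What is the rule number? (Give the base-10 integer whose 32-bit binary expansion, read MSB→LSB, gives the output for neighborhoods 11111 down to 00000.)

  ##### -> #   bit 31 = 1  t=2,i=2
  ####. -> #   bit 30 = 1  t=2,i=3
  ###.# -> .   bit 29 = 0  t=2,i=13
  ###.. -> #   bit 28 = 1  t=1,i=9
  ##.## -> #   bit 27 = 1  t=1,i=2
  ##.#. -> .   bit 26 = 0  t=0,i=10
  ##..# -> .   bit 25 = 0  t=1,i=5
  ##... -> #   bit 24 = 1  t=2,i=5
  #.### -> #   bit 23 = 1  t=2,i=11
  #.##. -> #   bit 22 = 1  t=1,i=0
  #.#.# -> .   bit 21 = 0  t=0,i=19
  #.#.. -> .   bit 20 = 0  t=0,i=11
  #..## -> .   bit 19 = 0  t=1,i=6
  #..#. -> #   bit 18 = 1  t=1,i=11
  #...# -> #   bit 17 = 1  t=0,i=1
  #.... -> .   bit 16 = 0  t=0,i=5
  .#### -> #   bit 15 = 1  t=2,i=1
  .###. -> .   bit 14 = 0  t=1,i=8
  .##.# -> #   bit 13 = 1  t=0,i=9
  .##.. -> #   bit 12 = 1  t=1,i=4
  .#.## -> .   bit 11 = 0  t=1,i=21
  .#.#. -> #   bit 10 = 1  t=0,i=18
  .#..# -> #   bit 9 = 1  t=1,i=15
  .#... -> #   bit 8 = 1  t=0,i=0
  ..### -> .   bit 7 = 0  t=1,i=7
  ..##. -> #   bit 6 = 1  t=0,i=8
  ..#.# -> #   bit 5 = 1  t=0,i=17
  ..#.. -> #   bit 4 = 1  t=0,i=3
  ...## -> #   bit 3 = 1  t=0,i=7
  ...#. -> .   bit 2 = 0  t=0,i=2
  ....# -> .   bit 1 = 0  t=0,i=6
  ..... -> #   bit 0 = 1  t=0,i=14
  bits 11011001110001101011011101111001 = 3653678969

3653678969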